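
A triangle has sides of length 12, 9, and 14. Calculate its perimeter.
Perimeter = sum of all sides
Perimeter = 12 + 9 + 14
Perimeter = 35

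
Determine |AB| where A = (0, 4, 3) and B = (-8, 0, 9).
d = √[(-8)² + (-4)² + (6)²] = √116 = 10.77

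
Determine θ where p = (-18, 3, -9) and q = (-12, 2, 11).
p·q = 123, |p|² = 414, |q|² = 269
cos θ = 123/√111366 ≈ 0.3686
θ ≈ 68.37°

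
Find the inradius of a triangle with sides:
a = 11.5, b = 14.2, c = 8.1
s = (a+b+c)/2 = (11.5+14.2+8.1)/2 = 16.9
Area = √(s(s-a)(s-b)(s-c)) = √(16.9·5.4·2.7·8.8) = 46.5654
r = Area/s = 46.5654/16.9 = 2.755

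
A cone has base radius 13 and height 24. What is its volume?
Volume = (1/3) * pi * r² * h
Volume = (1/3) * pi * 13² * 24
Volume = (1/3) * pi * 169 * 24
Volume = (1/3) * pi * 4056
Volume = 4247.43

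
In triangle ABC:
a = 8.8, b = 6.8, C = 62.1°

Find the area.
Using A = ½ab·sin(C):
A = ½·8.8·6.8·sin(62.1°) = ½·59.84·0.883766 = 26.44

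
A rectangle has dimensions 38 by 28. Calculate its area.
Area = length * width
Area = 38 * 28
Area = 1064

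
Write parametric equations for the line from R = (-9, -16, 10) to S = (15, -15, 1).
Direction vector d = S - R = (24, 1, -9)
x = -9 + 24t, y = -16 + t, z = 10 - 9t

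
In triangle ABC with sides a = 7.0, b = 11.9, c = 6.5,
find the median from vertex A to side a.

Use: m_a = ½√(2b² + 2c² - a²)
m_a = ½√(2·11.9² + 2·6.5² - 7.0²)
m_a = ½√(283.22 + 84.5 - 49) = ½√318.72 = 8.926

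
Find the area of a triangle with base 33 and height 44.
Area = (1/2) * base * height
Area = (1/2) * 33 * 44
Area = 726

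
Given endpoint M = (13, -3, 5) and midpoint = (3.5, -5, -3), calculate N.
N = (2×3.5 - 13, 2×(-5) - (-3), 2×(-3) - 5) = (-6, -7, -11)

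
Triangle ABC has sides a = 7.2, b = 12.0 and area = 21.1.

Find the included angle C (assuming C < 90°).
Area = ½ab·sin(C)  →  sin(C) = 2·Area/(ab)
sin(C) = 2·21.1/(7.2·12.0) = 0.488426
C = arcsin(0.488426) = 29.24°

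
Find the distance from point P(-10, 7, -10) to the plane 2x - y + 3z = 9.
d = |2(-10) + (-1)(7) + 3(-10) - (9)| / √(2² + (-1)² + 3²) = 66/√14 = 17.64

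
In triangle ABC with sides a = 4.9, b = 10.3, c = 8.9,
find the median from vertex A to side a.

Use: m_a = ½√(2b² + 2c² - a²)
m_a = ½√(2·10.3² + 2·8.9² - 4.9²)
m_a = ½√(212.18 + 158.42 - 24.01) = ½√346.59 = 9.308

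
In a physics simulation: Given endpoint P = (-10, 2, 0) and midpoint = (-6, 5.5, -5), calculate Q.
Q = (2×(-6) - (-10), 2×5.5 - 2, 2×(-5) - 0) = (-2, 9, -10)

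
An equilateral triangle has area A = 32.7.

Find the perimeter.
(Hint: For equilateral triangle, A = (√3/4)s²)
A = (√3/4)s²  →  s² = 4A/√3 = 4·32.7/√3 = 75.5174
s = 8.69008
Perimeter = 3s = 26.07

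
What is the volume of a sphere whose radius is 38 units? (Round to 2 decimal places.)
Volume = (4/3) * pi * r³
Volume = (4/3) * pi * 38³
Volume = (4/3) * pi * 54872
Volume = 229847.30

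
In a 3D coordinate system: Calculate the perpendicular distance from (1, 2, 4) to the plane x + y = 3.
d = |1(1) + 1(2) + 0(4) - (3)| / √(1² + 1² + 0²) = 0/√2 = 0.0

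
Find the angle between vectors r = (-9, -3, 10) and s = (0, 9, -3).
r·s = -57, |r|² = 190, |s|² = 90
cos θ = -57/√17100 ≈ -0.4359
θ ≈ 115.8°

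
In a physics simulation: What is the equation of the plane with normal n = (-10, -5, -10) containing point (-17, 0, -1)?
d = n·P = (-10)(-17) + (-5)(0) + (-10)(-1) = 180
Plane: -10x - 5y - 10z = 180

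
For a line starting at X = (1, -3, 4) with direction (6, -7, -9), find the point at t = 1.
P(1) = (1 + 6(1), -3 + (-7)(1), 4 + (-9)(1)) = (7, -10, -5)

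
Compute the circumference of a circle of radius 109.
Circumference = 2 * pi * r
Circumference = 2 * pi * 109
Circumference = 684.87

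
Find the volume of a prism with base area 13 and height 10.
Volume = base area * height
Volume = 13 * 10
Volume = 130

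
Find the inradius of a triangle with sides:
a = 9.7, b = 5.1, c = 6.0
s = (a+b+c)/2 = (9.7+5.1+6.0)/2 = 10.4
Area = √(s(s-a)(s-b)(s-c)) = √(10.4·0.7·5.3·4.4) = 13.0296
r = Area/s = 13.0296/10.4 = 1.253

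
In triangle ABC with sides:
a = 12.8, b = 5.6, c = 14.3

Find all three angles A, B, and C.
By the law of cosines:
cos(A) = (b² + c² - a²)/(2bc) = 0.449613  →  A = 63.28°
cos(B) = (a² + c² - b²)/(2ac) = 0.920482  →  B = 23°
cos(C) = (a² + b² - c²)/(2ab) = -0.064802  →  C = 93.72°
Check: A + B + C = 180.0° ✓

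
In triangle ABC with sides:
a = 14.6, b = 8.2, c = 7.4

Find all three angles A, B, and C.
By the law of cosines:
cos(A) = (b² + c² - a²)/(2bc) = -0.751154  →  A = 138.7°
cos(B) = (a² + c² - b²)/(2ac) = 0.928730  →  B = 21.76°
cos(C) = (a² + b² - c²)/(2ab) = 0.942366  →  C = 19.55°
Check: A + B + C = 180.0° ✓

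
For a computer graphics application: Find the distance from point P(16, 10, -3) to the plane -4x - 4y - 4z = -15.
d = |(-4)(16) + (-4)(10) + (-4)(-3) - (-15)| / √((-4)² + (-4)² + (-4)²) = 77/√48 = 11.11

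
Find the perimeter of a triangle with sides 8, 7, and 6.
Perimeter = sum of all sides
Perimeter = 8 + 7 + 6
Perimeter = 21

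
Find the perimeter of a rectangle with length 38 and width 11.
Perimeter = 2 * (length + width)
Perimeter = 2 * (38 + 11)
Perimeter = 2 * 49
Perimeter = 98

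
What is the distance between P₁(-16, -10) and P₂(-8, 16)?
Using the distance formula: d = sqrt((x₂-x₁)² + (y₂-y₁)²)
dx = (-8) - (-16) = 8
dy = 16 - (-10) = 26
d = sqrt(8² + 26²) = sqrt(64 + 676) = sqrt(740) = 27.20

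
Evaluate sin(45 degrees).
sin(45 degrees) = sqrt(2)/2
Decimal approximation: 0.7071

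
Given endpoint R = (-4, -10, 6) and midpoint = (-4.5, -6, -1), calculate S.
S = (2×(-4.5) - (-4), 2×(-6) - (-10), 2×(-1) - 6) = (-5, -2, -8)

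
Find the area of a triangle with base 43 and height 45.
Area = (1/2) * base * height
Area = (1/2) * 43 * 45
Area = 967.50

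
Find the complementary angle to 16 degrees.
Complementary angles sum to 90 degrees.
Other angle = 90 - 16
Other angle = 74 degrees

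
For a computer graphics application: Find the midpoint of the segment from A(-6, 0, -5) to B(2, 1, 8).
Midpoint = ((-6+2)/2, (0+1)/2, (-5+8)/2) = (-2, 0.5, 1.5)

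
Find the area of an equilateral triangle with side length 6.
Area = (sqrt(3)/4) * s²
Area = (sqrt(3)/4) * 6²
Area = (sqrt(3)/4) * 36
Area = 15.59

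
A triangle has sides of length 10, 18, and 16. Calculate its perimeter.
Perimeter = sum of all sides
Perimeter = 10 + 18 + 16
Perimeter = 44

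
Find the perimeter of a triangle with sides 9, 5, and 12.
Perimeter = sum of all sides
Perimeter = 9 + 5 + 12
Perimeter = 26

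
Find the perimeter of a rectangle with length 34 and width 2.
Perimeter = 2 * (length + width)
Perimeter = 2 * (34 + 2)
Perimeter = 2 * 36
Perimeter = 72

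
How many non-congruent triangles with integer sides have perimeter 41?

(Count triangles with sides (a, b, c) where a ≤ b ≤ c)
With a ≤ b ≤ c and a + b + c = 41, the triangle inequality a + b > c gives c < 41/2, so c ≤ 20.
Iterate a from 1 to ⌊p/3⌋ = 13; for each a, b ranges from a to ⌊(p−a)/2⌋ with c = p − a − b, keeping only c ≥ b.
Triples: (1, 20, 20), (2, 19, 20), (3, 18, 20), …
Count = 40 triangles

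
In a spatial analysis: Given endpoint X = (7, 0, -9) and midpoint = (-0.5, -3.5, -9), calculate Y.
Y = (2×(-0.5) - 7, 2×(-3.5) - 0, 2×(-9) - (-9)) = (-8, -7, -9)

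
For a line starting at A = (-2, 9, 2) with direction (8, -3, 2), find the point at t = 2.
P(2) = (-2 + 8(2), 9 + (-3)(2), 2 + 2(2)) = (14, 3, 6)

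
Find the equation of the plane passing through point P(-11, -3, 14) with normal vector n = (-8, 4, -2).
d = n·P = (-8)(-11) + (4)(-3) + (-2)(14) = 48
Plane: -8x + 4y - 2z = 48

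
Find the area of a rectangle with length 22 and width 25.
Area = length * width
Area = 22 * 25
Area = 550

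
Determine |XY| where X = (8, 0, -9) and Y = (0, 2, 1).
d = √[(-8)² + (2)² + (10)²] = √168 = 12.96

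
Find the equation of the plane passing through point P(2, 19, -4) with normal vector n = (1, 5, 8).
d = n·P = (1)(2) + (5)(19) + (8)(-4) = 65
Plane: x + 5y + 8z = 65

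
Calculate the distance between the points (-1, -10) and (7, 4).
Using the distance formula: d = sqrt((x₂-x₁)² + (y₂-y₁)²)
dx = 7 - (-1) = 8
dy = 4 - (-10) = 14
d = sqrt(8² + 14²) = sqrt(64 + 196) = sqrt(260) = 16.12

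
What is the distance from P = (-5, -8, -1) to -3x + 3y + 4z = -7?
d = |(-3)(-5) + 3(-8) + 4(-1) - (-7)| / √((-3)² + 3² + 4²) = 6/√34 = 1.029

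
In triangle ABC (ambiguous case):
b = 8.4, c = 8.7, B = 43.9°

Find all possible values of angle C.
sin(C)/c = sin(B)/b  →  sin(C) = c·sin(B)/b = 8.7·sin(43.9°)/8.4 = 0.718166
C₁ = arcsin(0.718166) = 45.9°,  C₂ = 180° - C₁ = 134.1°
Check C₂: A = 180° - 43.9° - 134.1° = 2° > 0 ✓
C = 45.9° or C = 134.1° (two solutions)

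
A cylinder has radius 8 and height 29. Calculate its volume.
Volume = pi * r² * h
Volume = pi * 8² * 29
Volume = pi * 64 * 29
Volume = pi * 1856
Volume = 5830.80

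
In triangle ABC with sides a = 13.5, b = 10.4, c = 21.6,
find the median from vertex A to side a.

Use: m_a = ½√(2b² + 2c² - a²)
m_a = ½√(2·10.4² + 2·21.6² - 13.5²)
m_a = ½√(216.32 + 933.12 - 182.25) = ½√967.19 = 15.55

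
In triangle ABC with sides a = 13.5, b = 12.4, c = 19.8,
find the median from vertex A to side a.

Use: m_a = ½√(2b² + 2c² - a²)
m_a = ½√(2·12.4² + 2·19.8² - 13.5²)
m_a = ½√(307.52 + 784.08 - 182.25) = ½√909.35 = 15.08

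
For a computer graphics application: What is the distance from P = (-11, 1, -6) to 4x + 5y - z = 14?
d = |4(-11) + 5(1) + (-1)(-6) - (14)| / √(4² + 5² + (-1)²) = 47/√42 = 7.252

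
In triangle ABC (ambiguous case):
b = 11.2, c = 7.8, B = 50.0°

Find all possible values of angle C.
sin(C)/c = sin(B)/b  →  sin(C) = c·sin(B)/b = 7.8·sin(50.0°)/11.2 = 0.533495
C₁ = arcsin(0.533495) = 32.24°,  C₂ = 180° - C₁ = 147.76°
Check C₂: A = 180° - 50.0° - 147.76° = -17.76° ≤ 0, rejected
C = 32.24° (one solution)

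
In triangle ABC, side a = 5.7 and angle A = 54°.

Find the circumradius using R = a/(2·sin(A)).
R = a/(2·sin(A)) = 5.7/(2·sin(54°))
R = 5.7/(2·0.809017) = 5.7/1.618034 = 3.523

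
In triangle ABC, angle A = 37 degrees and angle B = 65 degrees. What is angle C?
Sum of angles in a triangle = 180 degrees
Third angle = 180 - 37 - 65
Third angle = 78 degrees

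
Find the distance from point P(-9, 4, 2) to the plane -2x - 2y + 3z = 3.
d = |(-2)(-9) + (-2)(4) + 3(2) - (3)| / √((-2)² + (-2)² + 3²) = 13/√17 = 3.153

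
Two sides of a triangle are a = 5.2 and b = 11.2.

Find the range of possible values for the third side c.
By the triangle inequality: |a - b| < c < a + b
|5.2 - 11.2| < c < 5.2 + 11.2
6 < c < 16.4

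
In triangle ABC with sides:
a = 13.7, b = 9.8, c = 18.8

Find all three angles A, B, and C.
By the law of cosines:
cos(A) = (b² + c² - a²)/(2bc) = 0.710459  →  A = 44.73°
cos(B) = (a² + c² - b²)/(2ac) = 0.864051  →  B = 30.23°
cos(C) = (a² + b² - c²)/(2ab) = -0.259608  →  C = 105°
Check: A + B + C = 180.0° ✓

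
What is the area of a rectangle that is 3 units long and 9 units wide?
Area = length * width
Area = 3 * 9
Area = 27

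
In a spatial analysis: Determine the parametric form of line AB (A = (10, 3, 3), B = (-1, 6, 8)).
Direction vector d = B - A = (-11, 3, 5)
x = 10 - 11t, y = 3 + 3t, z = 3 + 5t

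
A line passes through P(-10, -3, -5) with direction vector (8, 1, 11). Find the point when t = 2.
P(2) = (-10 + 8(2), -3 + 1(2), -5 + 11(2)) = (6, -1, 17)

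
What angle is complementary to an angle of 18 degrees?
Complementary angles sum to 90 degrees.
Other angle = 90 - 18
Other angle = 72 degrees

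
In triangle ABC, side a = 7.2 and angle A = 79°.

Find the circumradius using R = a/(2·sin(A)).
R = a/(2·sin(A)) = 7.2/(2·sin(79°))
R = 7.2/(2·0.981627) = 7.2/1.963254 = 3.667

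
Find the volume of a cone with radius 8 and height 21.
Volume = (1/3) * pi * r² * h
Volume = (1/3) * pi * 8² * 21
Volume = (1/3) * pi * 64 * 21
Volume = (1/3) * pi * 1344
Volume = 1407.43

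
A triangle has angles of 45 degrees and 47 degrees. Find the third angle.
Sum of angles in a triangle = 180 degrees
Third angle = 180 - 45 - 47
Third angle = 88 degrees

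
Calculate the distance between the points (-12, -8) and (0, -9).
Using the distance formula: d = sqrt((x₂-x₁)² + (y₂-y₁)²)
dx = 0 - (-12) = 12
dy = (-9) - (-8) = -1
d = sqrt(12² + (-1)²) = sqrt(144 + 1) = sqrt(145) = 12.04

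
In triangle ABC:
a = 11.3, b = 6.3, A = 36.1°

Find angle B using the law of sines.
sin(B)/b = sin(A)/a
sin(B) = b·sin(A)/a = 6.3·sin(36.1°)/11.3 = 0.328490
B = arcsin(0.328490) = 19.18°  (b ≤ a, so B ≤ A and the acute solution is unique)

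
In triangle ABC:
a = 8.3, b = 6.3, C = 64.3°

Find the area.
Using A = ½ab·sin(C):
A = ½·8.3·6.3·sin(64.3°) = ½·52.29·0.901077 = 23.56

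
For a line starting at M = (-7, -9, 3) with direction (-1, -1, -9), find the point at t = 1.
P(1) = (-7 + (-1)(1), -9 + (-1)(1), 3 + (-9)(1)) = (-8, -10, -6)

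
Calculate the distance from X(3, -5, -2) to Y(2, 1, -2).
d = √[(-1)² + (6)² + (0)²] = √37 = 6.083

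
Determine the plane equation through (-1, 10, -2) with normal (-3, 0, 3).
d = n·P = (-3)(-1) + (0)(10) + (3)(-2) = -3
Plane: -3x + 3z = -3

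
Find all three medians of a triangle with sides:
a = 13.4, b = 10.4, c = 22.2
Using m_x = ½√(2y² + 2z² - x²):
m_a = ½√(2·10.4² + 2·22.2² - 13.4²) = ½√1022.44 = 15.99
m_b = ½√(2·13.4² + 2·22.2² - 10.4²) = ½√1236.64 = 17.58
m_c = ½√(2·13.4² + 2·10.4² - 22.2²) = ½√82.6 = 4.544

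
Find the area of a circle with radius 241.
Area = pi * r²
Area = pi * 241²
Area = pi * 58081
Area = 182466.84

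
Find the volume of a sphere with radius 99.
Volume = (4/3) * pi * r³
Volume = (4/3) * pi * 99³
Volume = (4/3) * pi * 970299
Volume = 4064378.95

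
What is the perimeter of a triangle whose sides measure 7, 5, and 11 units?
Perimeter = sum of all sides
Perimeter = 7 + 5 + 11
Perimeter = 23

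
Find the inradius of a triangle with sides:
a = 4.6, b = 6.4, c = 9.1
s = (a+b+c)/2 = (4.6+6.4+9.1)/2 = 10.05
Area = √(s(s-a)(s-b)(s-c)) = √(10.05·5.45·3.65·0.95) = 13.7813
r = Area/s = 13.7813/10.05 = 1.371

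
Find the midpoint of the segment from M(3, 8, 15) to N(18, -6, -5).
Midpoint = ((3+18)/2, (8-6)/2, (15-5)/2) = (10.5, 1, 5)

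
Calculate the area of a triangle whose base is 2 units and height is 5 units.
Area = (1/2) * base * height
Area = (1/2) * 2 * 5
Area = 5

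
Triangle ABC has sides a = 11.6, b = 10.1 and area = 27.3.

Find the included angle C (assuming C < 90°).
Area = ½ab·sin(C)  →  sin(C) = 2·Area/(ab)
sin(C) = 2·27.3/(11.6·10.1) = 0.466029
C = arcsin(0.466029) = 27.78°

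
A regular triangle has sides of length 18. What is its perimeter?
Perimeter = number of sides * side length
Perimeter = 3 * 18
Perimeter = 54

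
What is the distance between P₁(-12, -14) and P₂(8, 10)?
Using the distance formula: d = sqrt((x₂-x₁)² + (y₂-y₁)²)
dx = 8 - (-12) = 20
dy = 10 - (-14) = 24
d = sqrt(20² + 24²) = sqrt(400 + 576) = sqrt(976) = 31.24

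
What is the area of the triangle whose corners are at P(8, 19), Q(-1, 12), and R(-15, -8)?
Using the coordinate formula: Area = (1/2)|x₁(y₂-y₃) + x₂(y₃-y₁) + x₃(y₁-y₂)|
Area = (1/2)|8(12-(-8)) + (-1)((-8)-19) + (-15)(19-12)|
Area = (1/2)|8*20 + (-1)*(-27) + (-15)*7|
Area = (1/2)|160 + 27 + (-105)|
Area = (1/2)*82 = 41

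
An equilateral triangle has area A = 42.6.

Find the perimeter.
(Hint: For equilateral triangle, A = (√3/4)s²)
A = (√3/4)s²  →  s² = 4A/√3 = 4·42.6/√3 = 98.3805
s = 9.91869
Perimeter = 3s = 29.76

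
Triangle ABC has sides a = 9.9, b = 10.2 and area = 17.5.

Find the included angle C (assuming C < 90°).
Area = ½ab·sin(C)  →  sin(C) = 2·Area/(ab)
sin(C) = 2·17.5/(9.9·10.2) = 0.346603
C = arcsin(0.346603) = 20.28°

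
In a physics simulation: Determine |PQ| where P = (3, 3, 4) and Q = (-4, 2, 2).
d = √[(-7)² + (-1)² + (-2)²] = √54 = 7.348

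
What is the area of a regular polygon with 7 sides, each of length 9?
For a regular 7-gon with side length s = 9:
Apothem a = s / (2*tan(pi/7)) = 9 / (2*tan(pi/7)) ≈ 9.3443
Perimeter P = 7 * 9 = 63
Area = (1/2) * P * a = (1/2) * 63 * 9.3443 = 294.35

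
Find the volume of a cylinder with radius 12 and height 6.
Volume = pi * r² * h
Volume = pi * 12² * 6
Volume = pi * 144 * 6
Volume = pi * 864
Volume = 2714.34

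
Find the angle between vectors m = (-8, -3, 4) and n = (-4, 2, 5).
m·n = 46, |m|² = 89, |n|² = 45
cos θ = 46/√4005 ≈ 0.7269
θ ≈ 43.38°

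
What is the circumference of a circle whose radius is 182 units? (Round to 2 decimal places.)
Circumference = 2 * pi * r
Circumference = 2 * pi * 182
Circumference = 1143.54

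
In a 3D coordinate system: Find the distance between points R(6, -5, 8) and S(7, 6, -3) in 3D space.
d = √[(1)² + (11)² + (-11)²] = √243 = 15.59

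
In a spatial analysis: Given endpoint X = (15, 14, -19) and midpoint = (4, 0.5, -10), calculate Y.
Y = (2×4 - 15, 2×0.5 - 14, 2×(-10) - (-19)) = (-7, -13, -1)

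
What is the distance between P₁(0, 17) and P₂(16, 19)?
Using the distance formula: d = sqrt((x₂-x₁)² + (y₂-y₁)²)
dx = 16 - 0 = 16
dy = 19 - 17 = 2
d = sqrt(16² + 2²) = sqrt(256 + 4) = sqrt(260) = 16.12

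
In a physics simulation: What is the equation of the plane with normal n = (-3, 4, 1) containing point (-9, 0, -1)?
d = n·P = (-3)(-9) + (4)(0) + (1)(-1) = 26
Plane: -3x + 4y + z = 26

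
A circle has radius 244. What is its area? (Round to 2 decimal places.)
Area = pi * r²
Area = pi * 244²
Area = pi * 59536
Area = 187037.86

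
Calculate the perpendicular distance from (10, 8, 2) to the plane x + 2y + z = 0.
d = |1(10) + 2(8) + 1(2) - (0)| / √(1² + 2² + 1²) = 28/√6 = 11.43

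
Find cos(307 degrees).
cos(307 degrees) = 0.6018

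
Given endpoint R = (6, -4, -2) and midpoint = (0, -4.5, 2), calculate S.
S = (2×0 - 6, 2×(-4.5) - (-4), 2×2 - (-2)) = (-6, -5, 6)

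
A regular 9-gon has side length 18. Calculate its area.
For a regular 9-gon with side length s = 18:
Apothem a = s / (2*tan(pi/9)) = 18 / (2*tan(pi/9)) ≈ 24.7273
Perimeter P = 9 * 18 = 162
Area = (1/2) * P * a = (1/2) * 162 * 24.7273 = 2002.91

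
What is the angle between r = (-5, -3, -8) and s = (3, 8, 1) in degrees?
r·s = -47, |r|² = 98, |s|² = 74
cos θ = -47/√7252 ≈ -0.5519
θ ≈ 123.5°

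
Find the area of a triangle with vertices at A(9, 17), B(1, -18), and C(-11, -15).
Using the coordinate formula: Area = (1/2)|x₁(y₂-y₃) + x₂(y₃-y₁) + x₃(y₁-y₂)|
Area = (1/2)|9((-18)-(-15)) + 1((-15)-17) + (-11)(17-(-18))|
Area = (1/2)|9*(-3) + 1*(-32) + (-11)*35|
Area = (1/2)|(-27) + (-32) + (-385)|
Area = (1/2)*444 = 222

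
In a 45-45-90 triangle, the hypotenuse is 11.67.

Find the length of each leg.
In a 45-45-90 triangle, hypotenuse = leg·√2  →  leg = hypotenuse/√2
leg = 11.67/√2 = 8.252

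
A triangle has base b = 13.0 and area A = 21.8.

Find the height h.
A = ½bh  →  h = 2A/b
h = 2·21.8/13.0 = 3.354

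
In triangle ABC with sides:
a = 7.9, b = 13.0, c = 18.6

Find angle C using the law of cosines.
cos(C) = (a² + b² - c²)/(2ab)
cos(C) = (7.9² + 13.0² - 18.6²)/(2·7.9·13.0) = -114.55/205.4 = -0.557692
C = arccos(-0.557692) = 123.9°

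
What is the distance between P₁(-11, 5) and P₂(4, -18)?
Using the distance formula: d = sqrt((x₂-x₁)² + (y₂-y₁)²)
dx = 4 - (-11) = 15
dy = (-18) - 5 = -23
d = sqrt(15² + (-23)²) = sqrt(225 + 529) = sqrt(754) = 27.46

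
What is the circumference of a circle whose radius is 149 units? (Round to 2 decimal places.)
Circumference = 2 * pi * r
Circumference = 2 * pi * 149
Circumference = 936.19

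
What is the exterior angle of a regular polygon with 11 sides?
Exterior angle of a regular n-gon = 360/n
Exterior angle = 360/11
Exterior angle = 32.73 degrees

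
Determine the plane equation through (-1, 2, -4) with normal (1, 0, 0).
d = n·P = (1)(-1) + (0)(2) + (0)(-4) = -1
Plane: x = -1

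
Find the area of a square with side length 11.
Area = s²
Area = 11²
Area = 121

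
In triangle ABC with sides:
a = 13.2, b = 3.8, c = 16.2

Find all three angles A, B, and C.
By the law of cosines:
cos(A) = (b² + c² - a²)/(2bc) = 0.833658  →  A = 33.52°
cos(B) = (a² + c² - b²)/(2ac) = 0.987280  →  B = 9.148°
cos(C) = (a² + b² - c²)/(2ab) = -0.735247  →  C = 137.3°
Check: A + B + C = 180.0° ✓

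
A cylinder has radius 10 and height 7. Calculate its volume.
Volume = pi * r² * h
Volume = pi * 10² * 7
Volume = pi * 100 * 7
Volume = pi * 700
Volume = 2199.11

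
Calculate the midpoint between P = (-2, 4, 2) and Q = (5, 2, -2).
Midpoint = ((-2+5)/2, (4+2)/2, (2-2)/2) = (1.5, 3, 0)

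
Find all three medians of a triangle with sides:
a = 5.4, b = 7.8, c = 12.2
Using m_x = ½√(2y² + 2z² - x²):
m_a = ½√(2·7.8² + 2·12.2² - 5.4²) = ½√390.2 = 9.877
m_b = ½√(2·5.4² + 2·12.2² - 7.8²) = ½√295.16 = 8.59
m_c = ½√(2·5.4² + 2·7.8² - 12.2²) = ½√31.16 = 2.791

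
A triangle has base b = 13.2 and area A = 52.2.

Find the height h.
A = ½bh  →  h = 2A/b
h = 2·52.2/13.2 = 7.909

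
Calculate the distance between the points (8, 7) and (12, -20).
Using the distance formula: d = sqrt((x₂-x₁)² + (y₂-y₁)²)
dx = 12 - 8 = 4
dy = (-20) - 7 = -27
d = sqrt(4² + (-27)²) = sqrt(16 + 729) = sqrt(745) = 27.29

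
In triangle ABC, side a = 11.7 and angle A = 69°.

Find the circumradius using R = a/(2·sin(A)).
R = a/(2·sin(A)) = 11.7/(2·sin(69°))
R = 11.7/(2·0.933580) = 11.7/1.867161 = 6.266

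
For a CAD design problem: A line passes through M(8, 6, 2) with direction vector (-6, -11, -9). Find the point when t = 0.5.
P(0.5) = (8 + (-6)(0.5), 6 + (-11)(0.5), 2 + (-9)(0.5)) = (5, 0.5, -2.5)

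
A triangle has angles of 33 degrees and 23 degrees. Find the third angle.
Sum of angles in a triangle = 180 degrees
Third angle = 180 - 33 - 23
Third angle = 124 degrees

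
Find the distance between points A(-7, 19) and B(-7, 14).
Using the distance formula: d = sqrt((x₂-x₁)² + (y₂-y₁)²)
dx = (-7) - (-7) = 0
dy = 14 - 19 = -5
d = sqrt(0² + (-5)²) = sqrt(0 + 25) = sqrt(25) = 5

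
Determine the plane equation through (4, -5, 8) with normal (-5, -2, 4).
d = n·P = (-5)(4) + (-2)(-5) + (4)(8) = 22
Plane: -5x - 2y + 4z = 22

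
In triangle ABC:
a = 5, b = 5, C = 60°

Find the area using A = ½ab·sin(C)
A = ½·5·5·sin(60°) = ½·25·0.866025 = 10.83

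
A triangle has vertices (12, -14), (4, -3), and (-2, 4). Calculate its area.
Using the coordinate formula: Area = (1/2)|x₁(y₂-y₃) + x₂(y₃-y₁) + x₃(y₁-y₂)|
Area = (1/2)|12((-3)-4) + 4(4-(-14)) + (-2)((-14)-(-3))|
Area = (1/2)|12*(-7) + 4*18 + (-2)*(-11)|
Area = (1/2)|(-84) + 72 + 22|
Area = (1/2)*10 = 5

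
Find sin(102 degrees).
sin(102 degrees) = 0.9781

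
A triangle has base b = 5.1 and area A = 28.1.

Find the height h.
A = ½bh  →  h = 2A/b
h = 2·28.1/5.1 = 11.02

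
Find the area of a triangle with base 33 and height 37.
Area = (1/2) * base * height
Area = (1/2) * 33 * 37
Area = 610.50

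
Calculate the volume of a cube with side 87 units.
Volume = s³
Volume = 87³
Volume = 658503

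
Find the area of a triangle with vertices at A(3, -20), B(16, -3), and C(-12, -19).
Using the coordinate formula: Area = (1/2)|x₁(y₂-y₃) + x₂(y₃-y₁) + x₃(y₁-y₂)|
Area = (1/2)|3((-3)-(-19)) + 16((-19)-(-20)) + (-12)((-20)-(-3))|
Area = (1/2)|3*16 + 16*1 + (-12)*(-17)|
Area = (1/2)|48 + 16 + 204|
Area = (1/2)*268 = 134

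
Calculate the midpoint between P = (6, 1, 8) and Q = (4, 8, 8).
Midpoint = ((6+4)/2, (1+8)/2, (8+8)/2) = (5, 4.5, 8)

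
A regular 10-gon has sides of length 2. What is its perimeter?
Perimeter = number of sides * side length
Perimeter = 10 * 2
Perimeter = 20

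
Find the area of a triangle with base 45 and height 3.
Area = (1/2) * base * height
Area = (1/2) * 45 * 3
Area = 67.50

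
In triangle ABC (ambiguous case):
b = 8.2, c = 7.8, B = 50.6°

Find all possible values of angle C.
sin(C)/c = sin(B)/b  →  sin(C) = c·sin(B)/b = 7.8·sin(50.6°)/8.2 = 0.735039
C₁ = arcsin(0.735039) = 47.31°,  C₂ = 180° - C₁ = 132.69°
Check C₂: A = 180° - 50.6° - 132.69° = -3.29° ≤ 0, rejected
C = 47.31° (one solution)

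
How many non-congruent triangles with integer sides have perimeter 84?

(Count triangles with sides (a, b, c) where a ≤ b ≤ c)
With a ≤ b ≤ c and a + b + c = 84, the triangle inequality a + b > c gives c < 84/2, so c ≤ 41.
Iterate a from 1 to ⌊p/3⌋ = 28; for each a, b ranges from a to ⌊(p−a)/2⌋ with c = p − a − b, keeping only c ≥ b.
Triples: (2, 41, 41), (3, 40, 41), (4, 39, 41), …
Count = 147 triangles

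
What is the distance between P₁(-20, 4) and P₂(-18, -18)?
Using the distance formula: d = sqrt((x₂-x₁)² + (y₂-y₁)²)
dx = (-18) - (-20) = 2
dy = (-18) - 4 = -22
d = sqrt(2² + (-22)²) = sqrt(4 + 484) = sqrt(488) = 22.09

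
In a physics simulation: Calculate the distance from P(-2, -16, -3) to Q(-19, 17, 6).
d = √[(-17)² + (33)² + (9)²] = √1459 = 38.2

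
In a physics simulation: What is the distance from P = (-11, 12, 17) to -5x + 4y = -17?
d = |(-5)(-11) + 4(12) + 0(17) - (-17)| / √((-5)² + 4² + 0²) = 120/√41 = 18.74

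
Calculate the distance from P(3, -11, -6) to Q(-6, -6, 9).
d = √[(-9)² + (5)² + (15)²] = √331 = 18.19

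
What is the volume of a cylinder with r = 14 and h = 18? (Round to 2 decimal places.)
Volume = pi * r² * h
Volume = pi * 14² * 18
Volume = pi * 196 * 18
Volume = pi * 3528
Volume = 11083.54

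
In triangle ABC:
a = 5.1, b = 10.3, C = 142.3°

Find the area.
Using A = ½ab·sin(C):
A = ½·5.1·10.3·sin(142.3°) = ½·52.53·0.611527 = 16.06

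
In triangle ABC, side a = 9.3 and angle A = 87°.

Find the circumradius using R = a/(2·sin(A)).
R = a/(2·sin(A)) = 9.3/(2·sin(87°))
R = 9.3/(2·0.998630) = 9.3/1.997259 = 4.656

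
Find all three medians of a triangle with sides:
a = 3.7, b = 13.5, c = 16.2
Using m_x = ½√(2y² + 2z² - x²):
m_a = ½√(2·13.5² + 2·16.2² - 3.7²) = ½√875.69 = 14.8
m_b = ½√(2·3.7² + 2·16.2² - 13.5²) = ½√370.01 = 9.618
m_c = ½√(2·3.7² + 2·13.5² - 16.2²) = ½√129.44 = 5.689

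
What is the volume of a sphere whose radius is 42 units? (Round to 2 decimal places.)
Volume = (4/3) * pi * r³
Volume = (4/3) * pi * 42³
Volume = (4/3) * pi * 74088
Volume = 310339.09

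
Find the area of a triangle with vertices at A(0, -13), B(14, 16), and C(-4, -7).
Using the coordinate formula: Area = (1/2)|x₁(y₂-y₃) + x₂(y₃-y₁) + x₃(y₁-y₂)|
Area = (1/2)|0(16-(-7)) + 14((-7)-(-13)) + (-4)((-13)-16)|
Area = (1/2)|0*23 + 14*6 + (-4)*(-29)|
Area = (1/2)|0 + 84 + 116|
Area = (1/2)*200 = 100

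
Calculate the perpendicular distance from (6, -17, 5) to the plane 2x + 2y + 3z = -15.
d = |2(6) + 2(-17) + 3(5) - (-15)| / √(2² + 2² + 3²) = 8/√17 = 1.94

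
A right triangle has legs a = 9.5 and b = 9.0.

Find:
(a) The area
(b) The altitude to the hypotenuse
(a) Area = ½ab = ½·9.5·9.0 = 42.75
(b) Hypotenuse c = √(9.5² + 9.0²) = √171.25 = 13.0863
    Area = ½·c·h_c  →  h_c = 2·Area/c = 2·42.75/13.0863 = 6.534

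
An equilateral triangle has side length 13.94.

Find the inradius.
For an equilateral triangle, r = s/(2√3) where s is the side.
r = 13.94/(2√3) = 13.94/3.464102 = 4.024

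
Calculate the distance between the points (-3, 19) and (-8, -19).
Using the distance formula: d = sqrt((x₂-x₁)² + (y₂-y₁)²)
dx = (-8) - (-3) = -5
dy = (-19) - 19 = -38
d = sqrt((-5)² + (-38)²) = sqrt(25 + 1444) = sqrt(1469) = 38.33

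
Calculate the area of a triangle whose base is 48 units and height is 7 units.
Area = (1/2) * base * height
Area = (1/2) * 48 * 7
Area = 168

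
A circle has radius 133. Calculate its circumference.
Circumference = 2 * pi * r
Circumference = 2 * pi * 133
Circumference = 835.66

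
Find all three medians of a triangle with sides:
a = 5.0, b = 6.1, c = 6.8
Using m_x = ½√(2y² + 2z² - x²):
m_a = ½√(2·6.1² + 2·6.8² - 5.0²) = ½√141.9 = 5.956
m_b = ½√(2·5.0² + 2·6.8² - 6.1²) = ½√105.27 = 5.13
m_c = ½√(2·5.0² + 2·6.1² - 6.8²) = ½√78.18 = 4.421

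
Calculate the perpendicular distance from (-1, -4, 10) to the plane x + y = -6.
d = |1(-1) + 1(-4) + 0(10) - (-6)| / √(1² + 1² + 0²) = 1/√2 = 0.7071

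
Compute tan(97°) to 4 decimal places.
tan(97 degrees) = -8.1443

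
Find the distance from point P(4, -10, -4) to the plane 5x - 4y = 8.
d = |5(4) + (-4)(-10) + 0(-4) - (8)| / √(5² + (-4)² + 0²) = 52/√41 = 8.121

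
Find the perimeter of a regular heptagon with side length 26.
Perimeter = number of sides * side length
Perimeter = 7 * 26
Perimeter = 182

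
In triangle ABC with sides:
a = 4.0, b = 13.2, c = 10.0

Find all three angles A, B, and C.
By the law of cosines:
cos(A) = (b² + c² - a²)/(2bc) = 0.978182  →  A = 11.99°
cos(B) = (a² + c² - b²)/(2ac) = -0.728000  →  B = 136.7°
cos(C) = (a² + b² - c²)/(2ab) = 0.854545  →  C = 31.29°
Check: A + B + C = 180.0° ✓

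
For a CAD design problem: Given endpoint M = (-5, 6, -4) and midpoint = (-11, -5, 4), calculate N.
N = (2×(-11) - (-5), 2×(-5) - 6, 2×4 - (-4)) = (-17, -16, 12)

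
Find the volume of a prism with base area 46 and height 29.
Volume = base area * height
Volume = 46 * 29
Volume = 1334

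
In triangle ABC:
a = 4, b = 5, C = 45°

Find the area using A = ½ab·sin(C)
A = ½·4·5·sin(45°) = ½·20·0.707107 = 7.071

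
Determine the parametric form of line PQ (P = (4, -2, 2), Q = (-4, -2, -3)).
Direction vector d = Q - P = (-8, 0, -5)
x = 4 - 8t, y = -2, z = 2 - 5t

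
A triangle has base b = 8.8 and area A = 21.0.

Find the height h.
A = ½bh  →  h = 2A/b
h = 2·21.0/8.8 = 4.773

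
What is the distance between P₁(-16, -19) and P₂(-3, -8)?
Using the distance formula: d = sqrt((x₂-x₁)² + (y₂-y₁)²)
dx = (-3) - (-16) = 13
dy = (-8) - (-19) = 11
d = sqrt(13² + 11²) = sqrt(169 + 121) = sqrt(290) = 17.03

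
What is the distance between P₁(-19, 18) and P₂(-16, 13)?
Using the distance formula: d = sqrt((x₂-x₁)² + (y₂-y₁)²)
dx = (-16) - (-19) = 3
dy = 13 - 18 = -5
d = sqrt(3² + (-5)²) = sqrt(9 + 25) = sqrt(34) = 5.83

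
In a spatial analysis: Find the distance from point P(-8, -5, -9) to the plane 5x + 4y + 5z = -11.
d = |5(-8) + 4(-5) + 5(-9) - (-11)| / √(5² + 4² + 5²) = 94/√66 = 11.57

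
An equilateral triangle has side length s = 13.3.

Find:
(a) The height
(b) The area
(a) Height h = s·√3/2 = 13.3·√3/2 = 11.52
(b) Area = (√3/4)·s² = (√3/4)·13.3² = (√3/4)·176.89 = 76.6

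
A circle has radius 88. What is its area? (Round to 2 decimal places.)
Area = pi * r²
Area = pi * 88²
Area = pi * 7744
Area = 24328.49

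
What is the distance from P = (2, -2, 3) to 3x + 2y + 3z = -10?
d = |3(2) + 2(-2) + 3(3) - (-10)| / √(3² + 2² + 3²) = 21/√22 = 4.477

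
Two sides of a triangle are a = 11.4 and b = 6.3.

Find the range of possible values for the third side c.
By the triangle inequality: |a - b| < c < a + b
|11.4 - 6.3| < c < 11.4 + 6.3
5.1 < c < 17.7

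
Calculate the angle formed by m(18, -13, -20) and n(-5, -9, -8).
m·n = 187, |m|² = 893, |n|² = 170
cos θ = 187/√151810 ≈ 0.4799
θ ≈ 61.32°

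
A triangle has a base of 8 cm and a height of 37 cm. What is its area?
Area = (1/2) * base * height
Area = (1/2) * 8 * 37
Area = 148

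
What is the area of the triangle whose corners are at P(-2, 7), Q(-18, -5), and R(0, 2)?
Using the coordinate formula: Area = (1/2)|x₁(y₂-y₃) + x₂(y₃-y₁) + x₃(y₁-y₂)|
Area = (1/2)|(-2)((-5)-2) + (-18)(2-7) + 0(7-(-5))|
Area = (1/2)|(-2)*(-7) + (-18)*(-5) + 0*12|
Area = (1/2)|14 + 90 + 0|
Area = (1/2)*104 = 52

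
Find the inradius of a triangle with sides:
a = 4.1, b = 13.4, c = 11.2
s = (a+b+c)/2 = (4.1+13.4+11.2)/2 = 14.35
Area = √(s(s-a)(s-b)(s-c)) = √(14.35·10.25·0.95·3.15) = 20.98
r = Area/s = 20.98/14.35 = 1.462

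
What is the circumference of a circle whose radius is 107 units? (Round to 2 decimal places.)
Circumference = 2 * pi * r
Circumference = 2 * pi * 107
Circumference = 672.30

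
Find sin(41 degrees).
sin(41 degrees) = 0.6561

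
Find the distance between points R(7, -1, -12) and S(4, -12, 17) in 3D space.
d = √[(-3)² + (-11)² + (29)²] = √971 = 31.16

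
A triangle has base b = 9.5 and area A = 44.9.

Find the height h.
A = ½bh  →  h = 2A/b
h = 2·44.9/9.5 = 9.453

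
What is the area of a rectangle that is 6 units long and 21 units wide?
Area = length * width
Area = 6 * 21
Area = 126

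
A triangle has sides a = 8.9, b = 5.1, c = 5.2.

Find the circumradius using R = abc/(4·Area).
s = (a+b+c)/2 = 9.6
Area = √(s(s-a)(s-b)(s-c)) = √(9.6·0.7·4.5·4.4) = 11.535
R = abc/(4·Area) = (8.9·5.1·5.2)/(4·11.535) = 236.028/46.14 = 5.115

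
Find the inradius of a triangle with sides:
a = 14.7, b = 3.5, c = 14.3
s = (a+b+c)/2 = (14.7+3.5+14.3)/2 = 16.25
Area = √(s(s-a)(s-b)(s-c)) = √(16.25·1.55·12.75·1.95) = 25.0245
r = Area/s = 25.0245/16.25 = 1.54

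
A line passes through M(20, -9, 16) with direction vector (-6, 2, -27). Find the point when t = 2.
P(2) = (20 + (-6)(2), -9 + 2(2), 16 + (-27)(2)) = (8, -5, -38)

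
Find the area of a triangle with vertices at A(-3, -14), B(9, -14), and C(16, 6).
Using the coordinate formula: Area = (1/2)|x₁(y₂-y₃) + x₂(y₃-y₁) + x₃(y₁-y₂)|
Area = (1/2)|(-3)((-14)-6) + 9(6-(-14)) + 16((-14)-(-14))|
Area = (1/2)|(-3)*(-20) + 9*20 + 16*0|
Area = (1/2)|60 + 180 + 0|
Area = (1/2)*240 = 120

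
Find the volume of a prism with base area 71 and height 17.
Volume = base area * height
Volume = 71 * 17
Volume = 1207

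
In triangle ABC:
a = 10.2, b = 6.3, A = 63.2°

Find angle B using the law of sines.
sin(B)/b = sin(A)/a
sin(B) = b·sin(A)/a = 6.3·sin(63.2°)/10.2 = 0.551303
B = arcsin(0.551303) = 33.46°  (b ≤ a, so B ≤ A and the acute solution is unique)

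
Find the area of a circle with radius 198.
Area = pi * r²
Area = pi * 198²
Area = pi * 39204
Area = 123163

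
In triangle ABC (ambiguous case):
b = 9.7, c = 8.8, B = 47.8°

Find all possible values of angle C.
sin(C)/c = sin(B)/b  →  sin(C) = c·sin(B)/b = 8.8·sin(47.8°)/9.7 = 0.672070
C₁ = arcsin(0.672070) = 42.23°,  C₂ = 180° - C₁ = 137.77°
Check C₂: A = 180° - 47.8° - 137.77° = -5.57° ≤ 0, rejected
C = 42.23° (one solution)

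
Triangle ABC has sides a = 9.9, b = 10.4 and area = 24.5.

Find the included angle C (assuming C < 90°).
Area = ½ab·sin(C)  →  sin(C) = 2·Area/(ab)
sin(C) = 2·24.5/(9.9·10.4) = 0.475913
C = arcsin(0.475913) = 28.42°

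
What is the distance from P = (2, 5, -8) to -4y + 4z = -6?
d = |0(2) + (-4)(5) + 4(-8) - (-6)| / √(0² + (-4)² + 4²) = 46/√32 = 8.132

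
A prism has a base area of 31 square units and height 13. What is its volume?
Volume = base area * height
Volume = 31 * 13
Volume = 403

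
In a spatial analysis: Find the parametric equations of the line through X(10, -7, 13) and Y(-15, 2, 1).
Direction vector d = Y - X = (-25, 9, -12)
x = 10 - 25t, y = -7 + 9t, z = 13 - 12t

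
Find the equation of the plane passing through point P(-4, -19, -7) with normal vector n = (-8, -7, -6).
d = n·P = (-8)(-4) + (-7)(-19) + (-6)(-7) = 207
Plane: -8x - 7y - 6z = 207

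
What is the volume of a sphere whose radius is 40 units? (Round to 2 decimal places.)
Volume = (4/3) * pi * r³
Volume = (4/3) * pi * 40³
Volume = (4/3) * pi * 64000
Volume = 268082.57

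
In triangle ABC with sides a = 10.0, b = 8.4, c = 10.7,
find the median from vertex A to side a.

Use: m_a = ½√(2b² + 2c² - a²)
m_a = ½√(2·8.4² + 2·10.7² - 10.0²)
m_a = ½√(141.12 + 228.98 - 100) = ½√270.1 = 8.217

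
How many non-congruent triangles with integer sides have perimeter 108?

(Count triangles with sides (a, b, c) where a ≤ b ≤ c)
With a ≤ b ≤ c and a + b + c = 108, the triangle inequality a + b > c gives c < 108/2, so c ≤ 53.
Iterate a from 1 to ⌊p/3⌋ = 36; for each a, b ranges from a to ⌊(p−a)/2⌋ with c = p − a − b, keeping only c ≥ b.
Triples: (2, 53, 53), (3, 52, 53), (4, 51, 53), …
Count = 243 triangles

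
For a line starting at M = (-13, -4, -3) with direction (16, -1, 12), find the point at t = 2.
P(2) = (-13 + 16(2), -4 + (-1)(2), -3 + 12(2)) = (19, -6, 21)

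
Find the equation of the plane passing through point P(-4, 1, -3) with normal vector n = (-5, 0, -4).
d = n·P = (-5)(-4) + (0)(1) + (-4)(-3) = 32
Plane: -5x - 4z = 32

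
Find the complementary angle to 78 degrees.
Complementary angles sum to 90 degrees.
Other angle = 90 - 78
Other angle = 12 degrees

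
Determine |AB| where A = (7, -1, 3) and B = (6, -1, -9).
d = √[(-1)² + (0)² + (-12)²] = √145 = 12.04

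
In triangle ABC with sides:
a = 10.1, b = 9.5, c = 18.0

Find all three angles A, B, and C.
By the law of cosines:
cos(A) = (b² + c² - a²)/(2bc) = 0.912982  →  A = 24.08°
cos(B) = (a² + c² - b²)/(2ac) = 0.923432  →  B = 22.57°
cos(C) = (a² + b² - c²)/(2ab) = -0.686503  →  C = 133.4°
Check: A + B + C = 180.0° ✓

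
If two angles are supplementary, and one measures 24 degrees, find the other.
Supplementary angles sum to 180 degrees.
Other angle = 180 - 24
Other angle = 156 degrees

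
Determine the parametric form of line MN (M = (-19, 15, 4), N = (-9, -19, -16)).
Direction vector d = N - M = (10, -34, -20)
x = -19 + 10t, y = 15 - 34t, z = 4 - 20t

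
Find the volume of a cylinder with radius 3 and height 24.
Volume = pi * r² * h
Volume = pi * 3² * 24
Volume = pi * 9 * 24
Volume = pi * 216
Volume = 678.58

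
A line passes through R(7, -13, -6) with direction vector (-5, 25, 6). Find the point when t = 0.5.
P(0.5) = (7 + (-5)(0.5), -13 + 25(0.5), -6 + 6(0.5)) = (4.5, -0.5, -3)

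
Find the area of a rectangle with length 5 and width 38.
Area = length * width
Area = 5 * 38
Area = 190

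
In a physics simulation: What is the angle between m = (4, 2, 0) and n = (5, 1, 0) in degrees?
m·n = 22, |m|² = 20, |n|² = 26
cos θ = 22/√520 ≈ 0.9648
θ ≈ 15.26°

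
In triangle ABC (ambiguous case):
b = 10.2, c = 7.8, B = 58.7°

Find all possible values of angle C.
sin(C)/c = sin(B)/b  →  sin(C) = c·sin(B)/b = 7.8·sin(58.7°)/10.2 = 0.653410
C₁ = arcsin(0.653410) = 40.8°,  C₂ = 180° - C₁ = 139.2°
Check C₂: A = 180° - 58.7° - 139.2° = -17.9° ≤ 0, rejected
C = 40.8° (one solution)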